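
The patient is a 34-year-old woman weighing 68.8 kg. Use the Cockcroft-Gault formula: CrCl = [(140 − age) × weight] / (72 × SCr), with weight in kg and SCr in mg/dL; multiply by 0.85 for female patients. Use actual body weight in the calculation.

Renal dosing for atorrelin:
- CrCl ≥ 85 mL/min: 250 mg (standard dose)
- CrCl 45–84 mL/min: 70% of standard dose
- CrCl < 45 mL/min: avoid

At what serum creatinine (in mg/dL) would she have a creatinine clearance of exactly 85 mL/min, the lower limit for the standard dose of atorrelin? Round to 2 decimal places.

1.01 mg/dL

Standard dose requires CrCl ≥ 85 mL/min.
Set (140 − 34) × 68.8 × 0.85 / (72 × SCr) = 85
SCr = (140 − 34) × 68.8 × 0.85 / (72 × 85) = 1.013 mg/dL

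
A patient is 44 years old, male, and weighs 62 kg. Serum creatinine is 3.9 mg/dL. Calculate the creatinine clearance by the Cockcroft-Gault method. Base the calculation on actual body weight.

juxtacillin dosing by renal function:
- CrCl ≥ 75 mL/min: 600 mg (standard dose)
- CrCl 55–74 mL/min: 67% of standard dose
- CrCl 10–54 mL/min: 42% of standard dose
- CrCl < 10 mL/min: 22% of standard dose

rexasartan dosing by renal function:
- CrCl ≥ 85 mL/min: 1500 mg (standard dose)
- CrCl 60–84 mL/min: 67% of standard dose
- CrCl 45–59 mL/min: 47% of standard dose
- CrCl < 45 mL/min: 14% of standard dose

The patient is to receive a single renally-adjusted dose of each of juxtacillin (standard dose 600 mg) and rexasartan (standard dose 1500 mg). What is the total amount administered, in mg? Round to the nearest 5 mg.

CrCl = (140 − 44) × 62 / (72 × 3.9) = 5952.0 / 280.80 ≈ 21.2 mL/min
CrCl ≈ 21 mL/min.
juxtacillin: 10–54 mL/min → 42% of 600 mg = 252 mg.
rexasartan: < 45 mL/min → 14% of 1500 mg = 210 mg.
Total = 252 + 210 = 462 mg.

460 mg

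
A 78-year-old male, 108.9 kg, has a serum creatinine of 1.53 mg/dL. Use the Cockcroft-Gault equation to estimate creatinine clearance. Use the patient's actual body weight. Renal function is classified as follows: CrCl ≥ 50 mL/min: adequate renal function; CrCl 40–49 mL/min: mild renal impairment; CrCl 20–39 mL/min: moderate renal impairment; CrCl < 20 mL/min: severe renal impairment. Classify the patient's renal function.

adequate renal function

CrCl = (140 − 78) × 108.9 / (72 × 1.53) = 6751.8 / 110.16 ≈ 61.3 mL/min
61 mL/min falls in the 'adequate renal function' range.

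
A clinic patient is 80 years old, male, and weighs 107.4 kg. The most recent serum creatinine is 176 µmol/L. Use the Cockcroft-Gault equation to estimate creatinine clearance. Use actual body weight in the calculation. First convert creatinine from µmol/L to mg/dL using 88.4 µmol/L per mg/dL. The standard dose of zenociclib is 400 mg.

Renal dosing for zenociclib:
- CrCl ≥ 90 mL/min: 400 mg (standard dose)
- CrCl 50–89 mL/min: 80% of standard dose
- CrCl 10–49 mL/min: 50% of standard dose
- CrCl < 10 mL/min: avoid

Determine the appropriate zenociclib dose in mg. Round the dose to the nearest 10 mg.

SCr = 176 / 88.4 = 1.991 mg/dL
CrCl = (140 − 80) × 107.4 / (72 × 1.991) = 6444.0 / 143.35 ≈ 45.0 mL/min
CrCl ≈ 45 mL/min → bracket 10–49 mL/min.
50% of 400 mg = 200 mg

200 mg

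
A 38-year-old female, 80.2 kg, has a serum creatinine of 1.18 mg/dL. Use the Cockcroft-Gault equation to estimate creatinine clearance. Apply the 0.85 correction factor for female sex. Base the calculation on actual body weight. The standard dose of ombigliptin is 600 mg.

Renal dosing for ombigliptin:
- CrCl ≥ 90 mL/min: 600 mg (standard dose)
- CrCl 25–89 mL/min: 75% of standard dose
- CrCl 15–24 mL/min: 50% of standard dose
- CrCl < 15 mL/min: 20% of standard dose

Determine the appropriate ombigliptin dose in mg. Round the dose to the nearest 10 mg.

CrCl = (140 − 38) × 80.2 / (72 × 1.18) × 0.85 = 8180.4 / 84.96 × 0.85 ≈ 81.8 mL/min
CrCl ≈ 82 mL/min → bracket 25–89 mL/min.
75% of 600 mg = 450 mg

450 mg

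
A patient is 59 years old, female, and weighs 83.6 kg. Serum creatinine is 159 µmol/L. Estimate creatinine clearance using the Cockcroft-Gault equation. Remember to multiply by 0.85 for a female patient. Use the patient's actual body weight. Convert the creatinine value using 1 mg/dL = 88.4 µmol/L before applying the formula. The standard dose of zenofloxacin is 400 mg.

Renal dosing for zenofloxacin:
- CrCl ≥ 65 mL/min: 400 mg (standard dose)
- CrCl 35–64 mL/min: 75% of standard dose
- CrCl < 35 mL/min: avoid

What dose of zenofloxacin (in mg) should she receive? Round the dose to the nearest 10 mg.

300 mg

SCr = 159 / 88.4 = 1.799 mg/dL
CrCl = (140 − 59) × 83.6 / (72 × 1.799) × 0.85 = 6771.6 / 129.53 × 0.85 ≈ 44.4 mL/min
CrCl ≈ 44 mL/min → bracket 35–64 mL/min.
75% of 400 mg = 300 mg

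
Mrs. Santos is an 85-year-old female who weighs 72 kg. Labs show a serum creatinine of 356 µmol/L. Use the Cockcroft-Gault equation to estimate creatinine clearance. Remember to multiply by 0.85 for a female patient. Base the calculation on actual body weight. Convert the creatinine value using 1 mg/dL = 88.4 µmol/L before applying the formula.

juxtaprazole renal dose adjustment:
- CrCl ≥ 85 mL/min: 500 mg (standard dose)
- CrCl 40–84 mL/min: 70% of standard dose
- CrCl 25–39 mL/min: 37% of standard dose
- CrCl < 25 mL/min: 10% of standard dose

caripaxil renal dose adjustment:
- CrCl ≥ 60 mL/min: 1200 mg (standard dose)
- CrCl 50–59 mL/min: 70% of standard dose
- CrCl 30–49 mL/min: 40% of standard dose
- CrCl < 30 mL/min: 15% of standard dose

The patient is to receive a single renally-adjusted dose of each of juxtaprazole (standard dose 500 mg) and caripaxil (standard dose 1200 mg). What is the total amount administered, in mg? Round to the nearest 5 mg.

230 mg

SCr = 356 / 88.4 = 4.027 mg/dL
CrCl = (140 − 85) × 72 / (72 × 4.027) × 0.85 = 3960.0 / 289.94 × 0.85 ≈ 11.6 mL/min
CrCl ≈ 12 mL/min.
juxtaprazole: < 25 mL/min → 10% of 500 mg = 50 mg.
caripaxil: < 30 mL/min → 15% of 1200 mg = 180 mg.
Total = 50 + 180 = 230 mg.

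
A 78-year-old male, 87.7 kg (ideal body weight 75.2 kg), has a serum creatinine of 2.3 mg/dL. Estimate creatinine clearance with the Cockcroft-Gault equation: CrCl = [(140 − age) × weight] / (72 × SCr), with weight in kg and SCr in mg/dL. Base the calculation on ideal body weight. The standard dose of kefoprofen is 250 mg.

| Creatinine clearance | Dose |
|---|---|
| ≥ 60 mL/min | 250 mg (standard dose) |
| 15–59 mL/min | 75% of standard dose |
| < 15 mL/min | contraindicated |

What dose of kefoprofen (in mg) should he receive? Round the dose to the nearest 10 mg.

190 mg

CrCl = (140 − 78) × 75.2 / (72 × 2.3) = 4662.4 / 165.60 ≈ 28.2 mL/min
CrCl ≈ 28 mL/min → bracket 15–59 mL/min.
75% of 250 mg = 187.5 mg → 190 mg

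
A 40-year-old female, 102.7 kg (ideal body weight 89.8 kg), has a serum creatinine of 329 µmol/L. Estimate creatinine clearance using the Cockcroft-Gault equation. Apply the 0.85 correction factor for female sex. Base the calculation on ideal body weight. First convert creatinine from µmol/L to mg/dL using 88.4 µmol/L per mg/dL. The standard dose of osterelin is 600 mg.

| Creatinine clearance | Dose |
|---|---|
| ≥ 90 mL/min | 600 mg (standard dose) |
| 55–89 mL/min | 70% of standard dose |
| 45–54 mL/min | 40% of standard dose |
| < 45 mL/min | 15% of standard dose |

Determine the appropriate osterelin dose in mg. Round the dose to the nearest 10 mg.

SCr = 329 / 88.4 = 3.722 mg/dL
CrCl = (140 − 40) × 89.8 / (72 × 3.722) × 0.85 = 8980.0 / 267.98 × 0.85 ≈ 28.5 mL/min
CrCl ≈ 28 mL/min → bracket < 45 mL/min.
15% of 600 mg = 90 mg

90 mg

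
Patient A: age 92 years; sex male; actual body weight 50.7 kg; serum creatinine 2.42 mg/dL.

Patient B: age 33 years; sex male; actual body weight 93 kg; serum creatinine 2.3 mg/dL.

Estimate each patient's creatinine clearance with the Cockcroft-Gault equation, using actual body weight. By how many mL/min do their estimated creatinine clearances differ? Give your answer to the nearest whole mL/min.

46 mL/min

Patient A: CrCl = (140 − 92) × 50.7 / (72 × 2.42) = 2433.6 / 174.24 ≈ 14.0 mL/min
Patient B: CrCl = (140 − 33) × 93 / (72 × 2.3) = 9951.0 / 165.60 ≈ 60.1 mL/min
|14.0 − 60.1| = 46.1 mL/min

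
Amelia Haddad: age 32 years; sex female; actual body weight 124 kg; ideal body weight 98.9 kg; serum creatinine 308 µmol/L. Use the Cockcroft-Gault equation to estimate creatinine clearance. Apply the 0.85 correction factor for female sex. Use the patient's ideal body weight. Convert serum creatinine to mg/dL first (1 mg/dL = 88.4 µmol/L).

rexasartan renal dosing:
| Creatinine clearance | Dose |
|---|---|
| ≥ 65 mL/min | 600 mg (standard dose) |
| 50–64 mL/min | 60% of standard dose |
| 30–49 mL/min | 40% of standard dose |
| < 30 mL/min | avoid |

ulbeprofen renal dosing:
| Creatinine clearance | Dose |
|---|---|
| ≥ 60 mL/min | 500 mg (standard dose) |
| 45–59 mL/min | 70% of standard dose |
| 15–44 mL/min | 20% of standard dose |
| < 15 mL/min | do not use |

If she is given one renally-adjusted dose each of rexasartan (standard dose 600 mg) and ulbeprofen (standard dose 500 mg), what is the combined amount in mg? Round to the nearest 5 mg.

340 mg

SCr = 308 / 88.4 = 3.484 mg/dL
CrCl = (140 − 32) × 98.9 / (72 × 3.484) × 0.85 = 10681.2 / 250.85 × 0.85 ≈ 36.2 mL/min
CrCl ≈ 36 mL/min.
rexasartan: 30–49 mL/min → 40% of 600 mg = 240 mg.
ulbeprofen: 15–44 mL/min → 20% of 500 mg = 100 mg.
Total = 240 + 100 = 340 mg.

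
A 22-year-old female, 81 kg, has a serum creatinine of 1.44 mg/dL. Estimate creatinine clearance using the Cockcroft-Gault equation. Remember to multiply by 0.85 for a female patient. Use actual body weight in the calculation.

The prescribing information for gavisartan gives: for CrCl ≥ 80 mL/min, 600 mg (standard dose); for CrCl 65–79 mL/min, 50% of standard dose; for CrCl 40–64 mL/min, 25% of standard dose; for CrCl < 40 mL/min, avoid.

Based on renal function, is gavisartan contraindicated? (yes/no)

no

CrCl = (140 − 22) × 81 / (72 × 1.44) × 0.85 = 9558.0 / 103.68 × 0.85 ≈ 78.4 mL/min
CrCl ≈ 78 mL/min, which is ≥ 40 mL/min.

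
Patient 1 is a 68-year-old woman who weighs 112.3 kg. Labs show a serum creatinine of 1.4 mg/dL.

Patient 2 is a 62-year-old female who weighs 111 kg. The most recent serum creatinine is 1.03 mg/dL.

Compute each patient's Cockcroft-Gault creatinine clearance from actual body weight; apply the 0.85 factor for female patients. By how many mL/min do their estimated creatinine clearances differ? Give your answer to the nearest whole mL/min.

Patient 1: CrCl = (140 − 68) × 112.3 / (72 × 1.4) × 0.85 = 8085.6 / 100.80 × 0.85 ≈ 68.2 mL/min
Patient 2: CrCl = (140 − 62) × 111 / (72 × 1.03) × 0.85 = 8658.0 / 74.16 × 0.85 ≈ 99.2 mL/min
|68.2 − 99.2| = 31.0 mL/min

31 mL/min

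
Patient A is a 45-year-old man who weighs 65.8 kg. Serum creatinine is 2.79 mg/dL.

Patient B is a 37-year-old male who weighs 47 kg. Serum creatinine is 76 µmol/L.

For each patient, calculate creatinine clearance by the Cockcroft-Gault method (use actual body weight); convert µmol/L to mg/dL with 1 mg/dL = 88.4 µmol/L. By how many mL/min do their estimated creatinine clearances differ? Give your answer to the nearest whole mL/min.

Patient A: CrCl = (140 − 45) × 65.8 / (72 × 2.79) = 6251.0 / 200.88 ≈ 31.1 mL/min
Patient B: SCr = 76 / 88.4 = 0.86 mg/dL
Patient B: CrCl = (140 − 37) × 47 / (72 × 0.86) = 4841.0 / 61.92 ≈ 78.2 mL/min
|31.1 − 78.2| = 47.1 mL/min

47 mL/min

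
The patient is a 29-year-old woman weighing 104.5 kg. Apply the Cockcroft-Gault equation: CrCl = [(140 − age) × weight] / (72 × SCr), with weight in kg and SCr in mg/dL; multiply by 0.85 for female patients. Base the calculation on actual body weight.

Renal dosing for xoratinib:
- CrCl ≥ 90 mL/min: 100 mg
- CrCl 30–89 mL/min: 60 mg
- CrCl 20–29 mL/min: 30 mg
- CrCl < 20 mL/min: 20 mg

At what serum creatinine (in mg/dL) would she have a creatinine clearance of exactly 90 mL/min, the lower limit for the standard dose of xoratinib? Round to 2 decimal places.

Standard dose requires CrCl ≥ 90 mL/min.
Set (140 − 29) × 104.5 × 0.85 / (72 × SCr) = 90
SCr = (140 − 29) × 104.5 × 0.85 / (72 × 90) = 1.522 mg/dL

1.52 mg/dL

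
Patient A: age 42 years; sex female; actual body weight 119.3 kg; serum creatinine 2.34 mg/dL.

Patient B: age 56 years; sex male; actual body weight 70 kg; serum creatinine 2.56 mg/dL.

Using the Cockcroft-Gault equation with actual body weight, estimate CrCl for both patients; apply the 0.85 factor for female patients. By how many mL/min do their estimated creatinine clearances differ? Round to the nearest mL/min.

27 mL/min

Patient A: CrCl = (140 − 42) × 119.3 / (72 × 2.34) × 0.85 = 11691.4 / 168.48 × 0.85 ≈ 59.0 mL/min
Patient B: CrCl = (140 − 56) × 70 / (72 × 2.56) = 5880.0 / 184.32 ≈ 31.9 mL/min
|59.0 − 31.9| = 27.1 mL/min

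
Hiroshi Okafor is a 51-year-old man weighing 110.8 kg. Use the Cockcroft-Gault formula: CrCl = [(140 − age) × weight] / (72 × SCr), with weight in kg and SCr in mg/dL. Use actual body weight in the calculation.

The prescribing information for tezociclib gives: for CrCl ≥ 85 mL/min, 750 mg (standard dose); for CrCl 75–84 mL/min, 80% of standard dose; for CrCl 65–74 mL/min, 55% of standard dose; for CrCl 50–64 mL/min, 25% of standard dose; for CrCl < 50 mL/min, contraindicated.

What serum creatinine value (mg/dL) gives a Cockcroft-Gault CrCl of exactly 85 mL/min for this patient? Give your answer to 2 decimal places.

Standard dose requires CrCl ≥ 85 mL/min.
Set (140 − 51) × 110.8 / (72 × SCr) = 85
SCr = (140 − 51) × 110.8 / (72 × 85) = 1.611 mg/dL

1.61 mg/dL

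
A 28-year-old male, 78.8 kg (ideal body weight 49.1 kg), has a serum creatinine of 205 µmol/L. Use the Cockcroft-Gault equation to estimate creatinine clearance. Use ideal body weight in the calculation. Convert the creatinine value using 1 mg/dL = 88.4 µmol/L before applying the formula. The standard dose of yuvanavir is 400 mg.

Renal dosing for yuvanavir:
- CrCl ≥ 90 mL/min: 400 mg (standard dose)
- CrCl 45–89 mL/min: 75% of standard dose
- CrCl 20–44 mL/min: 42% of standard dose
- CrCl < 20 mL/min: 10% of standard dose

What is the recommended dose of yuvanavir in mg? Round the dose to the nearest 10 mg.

170 mg

SCr = 205 / 88.4 = 2.319 mg/dL
CrCl = (140 − 28) × 49.1 / (72 × 2.319) = 5499.2 / 166.97 ≈ 32.9 mL/min
CrCl ≈ 33 mL/min → bracket 20–44 mL/min.
42% of 400 mg = 168 mg → 170 mg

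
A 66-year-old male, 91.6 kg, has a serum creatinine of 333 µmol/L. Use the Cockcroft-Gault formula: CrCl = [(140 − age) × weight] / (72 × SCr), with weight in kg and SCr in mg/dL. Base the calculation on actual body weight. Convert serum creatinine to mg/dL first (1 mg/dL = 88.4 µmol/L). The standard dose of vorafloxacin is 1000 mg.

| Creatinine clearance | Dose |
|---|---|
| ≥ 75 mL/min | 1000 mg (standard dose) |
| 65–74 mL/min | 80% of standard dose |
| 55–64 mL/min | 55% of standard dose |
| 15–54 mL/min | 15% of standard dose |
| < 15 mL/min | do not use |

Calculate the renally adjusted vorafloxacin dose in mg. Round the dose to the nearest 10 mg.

150 mg

SCr = 333 / 88.4 = 3.767 mg/dL
CrCl = (140 − 66) × 91.6 / (72 × 3.767) = 6778.4 / 271.22 ≈ 25.0 mL/min
CrCl ≈ 25 mL/min → bracket 15–54 mL/min.
15% of 1000 mg = 150 mg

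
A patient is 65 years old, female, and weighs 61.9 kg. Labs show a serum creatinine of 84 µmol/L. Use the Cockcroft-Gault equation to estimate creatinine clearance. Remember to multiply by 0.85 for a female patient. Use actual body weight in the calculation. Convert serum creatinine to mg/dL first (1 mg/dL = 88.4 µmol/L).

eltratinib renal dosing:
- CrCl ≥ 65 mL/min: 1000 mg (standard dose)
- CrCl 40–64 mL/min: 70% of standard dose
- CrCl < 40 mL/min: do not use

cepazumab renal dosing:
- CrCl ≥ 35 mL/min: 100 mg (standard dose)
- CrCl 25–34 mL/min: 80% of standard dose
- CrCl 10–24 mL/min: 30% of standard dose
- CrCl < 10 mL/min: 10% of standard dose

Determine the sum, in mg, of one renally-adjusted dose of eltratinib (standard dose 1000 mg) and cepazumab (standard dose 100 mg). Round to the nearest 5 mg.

800 mg

SCr = 84 / 88.4 = 0.95 mg/dL
CrCl = (140 − 65) × 61.9 / (72 × 0.95) × 0.85 = 4642.5 / 68.40 × 0.85 ≈ 57.7 mL/min
CrCl ≈ 58 mL/min.
eltratinib: 40–64 mL/min → 70% of 1000 mg = 700 mg.
cepazumab: ≥ 35 mL/min → 100% of 100 mg = 100 mg.
Total = 700 + 100 = 800 mg.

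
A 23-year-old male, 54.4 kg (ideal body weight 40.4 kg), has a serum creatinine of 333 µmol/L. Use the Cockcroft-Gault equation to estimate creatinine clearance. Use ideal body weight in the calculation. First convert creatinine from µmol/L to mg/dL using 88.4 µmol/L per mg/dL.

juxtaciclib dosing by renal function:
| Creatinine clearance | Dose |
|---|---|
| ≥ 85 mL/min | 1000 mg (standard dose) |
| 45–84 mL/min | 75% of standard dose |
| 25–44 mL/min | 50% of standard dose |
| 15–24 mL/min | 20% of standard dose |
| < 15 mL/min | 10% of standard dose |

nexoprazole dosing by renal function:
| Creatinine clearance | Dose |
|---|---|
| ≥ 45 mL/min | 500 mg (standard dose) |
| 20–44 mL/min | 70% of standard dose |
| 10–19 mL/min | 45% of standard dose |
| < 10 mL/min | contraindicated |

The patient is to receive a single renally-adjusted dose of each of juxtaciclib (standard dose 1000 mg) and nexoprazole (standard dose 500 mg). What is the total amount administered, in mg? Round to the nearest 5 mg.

425 mg

SCr = 333 / 88.4 = 3.767 mg/dL
CrCl = (140 − 23) × 40.4 / (72 × 3.767) = 4726.8 / 271.22 ≈ 17.4 mL/min
CrCl ≈ 17 mL/min.
juxtaciclib: 15–24 mL/min → 20% of 1000 mg = 200 mg.
nexoprazole: 10–19 mL/min → 45% of 500 mg = 225 mg.
Total = 200 + 225 = 425 mg.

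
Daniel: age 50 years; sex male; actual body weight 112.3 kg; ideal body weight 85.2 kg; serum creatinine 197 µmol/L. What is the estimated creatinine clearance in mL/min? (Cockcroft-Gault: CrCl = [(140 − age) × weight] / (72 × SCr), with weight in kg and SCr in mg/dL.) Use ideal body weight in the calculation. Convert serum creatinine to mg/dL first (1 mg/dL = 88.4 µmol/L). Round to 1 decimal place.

SCr = 197 / 88.4 = 2.229 mg/dL
CrCl = (140 − 50) × 85.2 / (72 × 2.229) = 7668.0 / 160.49 ≈ 47.8 mL/min

47.8 mL/min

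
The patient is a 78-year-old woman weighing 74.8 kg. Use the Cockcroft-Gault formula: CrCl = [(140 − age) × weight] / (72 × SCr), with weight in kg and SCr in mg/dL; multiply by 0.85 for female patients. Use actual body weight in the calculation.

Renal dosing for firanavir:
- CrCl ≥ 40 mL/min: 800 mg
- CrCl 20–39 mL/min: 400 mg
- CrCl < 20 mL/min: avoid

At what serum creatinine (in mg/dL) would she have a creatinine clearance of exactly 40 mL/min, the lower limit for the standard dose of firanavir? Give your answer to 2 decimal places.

Standard dose requires CrCl ≥ 40 mL/min.
Set (140 − 78) × 74.8 × 0.85 / (72 × SCr) = 40
SCr = (140 − 78) × 74.8 × 0.85 / (72 × 40) = 1.369 mg/dL

1.37 mg/dL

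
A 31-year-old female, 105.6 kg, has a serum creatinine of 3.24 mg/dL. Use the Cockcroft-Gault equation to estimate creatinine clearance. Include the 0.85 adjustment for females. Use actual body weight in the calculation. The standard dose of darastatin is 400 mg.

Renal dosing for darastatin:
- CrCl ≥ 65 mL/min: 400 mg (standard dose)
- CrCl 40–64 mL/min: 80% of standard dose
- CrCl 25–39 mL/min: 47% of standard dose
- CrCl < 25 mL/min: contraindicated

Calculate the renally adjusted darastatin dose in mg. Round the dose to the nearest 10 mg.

CrCl = (140 − 31) × 105.6 / (72 × 3.24) × 0.85 = 11510.4 / 233.28 × 0.85 ≈ 41.9 mL/min
CrCl ≈ 42 mL/min → bracket 40–64 mL/min.
80% of 400 mg = 320 mg

320 mg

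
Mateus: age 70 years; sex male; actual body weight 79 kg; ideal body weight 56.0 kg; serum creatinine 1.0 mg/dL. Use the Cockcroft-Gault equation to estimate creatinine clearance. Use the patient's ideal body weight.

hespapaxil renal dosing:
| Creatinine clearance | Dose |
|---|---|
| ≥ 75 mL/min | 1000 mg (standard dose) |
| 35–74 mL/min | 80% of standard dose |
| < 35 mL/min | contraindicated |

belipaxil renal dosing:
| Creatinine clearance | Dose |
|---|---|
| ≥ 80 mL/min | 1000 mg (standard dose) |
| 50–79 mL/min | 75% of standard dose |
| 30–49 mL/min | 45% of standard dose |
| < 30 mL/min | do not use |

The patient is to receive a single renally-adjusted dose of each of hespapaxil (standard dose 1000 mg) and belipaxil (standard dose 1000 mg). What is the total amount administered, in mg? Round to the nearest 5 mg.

CrCl = (140 − 70) × 56 / (72 × 1) = 3920.0 / 72.00 ≈ 54.4 mL/min
CrCl ≈ 54 mL/min.
hespapaxil: 35–74 mL/min → 80% of 1000 mg = 800 mg.
belipaxil: 50–79 mL/min → 75% of 1000 mg = 750 mg.
Total = 800 + 750 = 1550 mg.

1550 mg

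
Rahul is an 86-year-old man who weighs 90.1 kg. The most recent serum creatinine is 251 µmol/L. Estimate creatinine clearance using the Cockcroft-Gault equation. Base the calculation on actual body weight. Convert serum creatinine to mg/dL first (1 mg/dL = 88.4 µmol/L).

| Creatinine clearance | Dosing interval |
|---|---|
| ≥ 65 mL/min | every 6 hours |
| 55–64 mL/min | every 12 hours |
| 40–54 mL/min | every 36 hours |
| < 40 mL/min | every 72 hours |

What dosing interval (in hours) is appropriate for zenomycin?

SCr = 251 / 88.4 = 2.839 mg/dL
CrCl = (140 − 86) × 90.1 / (72 × 2.839) = 4865.4 / 204.41 ≈ 23.8 mL/min
CrCl ≈ 24 mL/min → bracket < 40 mL/min → every 72 hours.

every 72 hours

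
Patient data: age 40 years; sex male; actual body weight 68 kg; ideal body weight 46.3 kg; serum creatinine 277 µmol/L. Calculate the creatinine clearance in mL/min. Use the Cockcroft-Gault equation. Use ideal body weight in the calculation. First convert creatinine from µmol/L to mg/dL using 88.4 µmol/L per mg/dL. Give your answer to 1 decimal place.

SCr = 277 / 88.4 = 3.133 mg/dL
CrCl = (140 − 40) × 46.3 / (72 × 3.133) = 4630.0 / 225.58 ≈ 20.5 mL/min

20.5 mL/min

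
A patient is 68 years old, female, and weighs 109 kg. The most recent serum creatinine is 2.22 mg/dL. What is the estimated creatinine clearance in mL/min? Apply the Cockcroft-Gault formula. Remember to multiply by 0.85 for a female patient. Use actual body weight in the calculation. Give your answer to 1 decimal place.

41.7 mL/min

CrCl = (140 − 68) × 109 / (72 × 2.22) × 0.85 = 7848.0 / 159.84 × 0.85 ≈ 41.7 mL/min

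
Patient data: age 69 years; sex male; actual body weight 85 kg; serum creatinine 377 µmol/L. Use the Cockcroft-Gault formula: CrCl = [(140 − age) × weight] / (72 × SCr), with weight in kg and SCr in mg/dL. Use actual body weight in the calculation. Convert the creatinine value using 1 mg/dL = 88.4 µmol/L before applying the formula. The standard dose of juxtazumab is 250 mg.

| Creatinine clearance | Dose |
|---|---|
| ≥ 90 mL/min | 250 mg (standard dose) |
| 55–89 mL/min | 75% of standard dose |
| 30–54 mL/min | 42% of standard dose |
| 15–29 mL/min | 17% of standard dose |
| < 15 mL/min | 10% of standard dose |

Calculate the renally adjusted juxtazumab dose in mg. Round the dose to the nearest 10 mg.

SCr = 377 / 88.4 = 4.265 mg/dL
CrCl = (140 − 69) × 85 / (72 × 4.265) = 6035.0 / 307.08 ≈ 19.7 mL/min
CrCl ≈ 20 mL/min → bracket 15–29 mL/min.
17% of 250 mg = 42.5 mg → 40 mg

40 mg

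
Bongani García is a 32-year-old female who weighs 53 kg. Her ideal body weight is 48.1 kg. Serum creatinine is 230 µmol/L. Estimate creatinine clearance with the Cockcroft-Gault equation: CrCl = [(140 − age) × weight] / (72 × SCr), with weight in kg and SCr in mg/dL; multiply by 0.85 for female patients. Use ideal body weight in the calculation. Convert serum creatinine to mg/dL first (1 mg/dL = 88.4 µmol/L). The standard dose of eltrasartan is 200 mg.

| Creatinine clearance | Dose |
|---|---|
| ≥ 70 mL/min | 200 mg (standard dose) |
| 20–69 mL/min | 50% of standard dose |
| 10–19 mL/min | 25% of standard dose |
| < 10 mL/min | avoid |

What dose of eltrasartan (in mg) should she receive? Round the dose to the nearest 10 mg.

100 mg

SCr = 230 / 88.4 = 2.602 mg/dL
CrCl = (140 − 32) × 48.1 / (72 × 2.602) × 0.85 = 5194.8 / 187.34 × 0.85 ≈ 23.6 mL/min
CrCl ≈ 24 mL/min → bracket 20–69 mL/min.
50% of 200 mg = 100 mg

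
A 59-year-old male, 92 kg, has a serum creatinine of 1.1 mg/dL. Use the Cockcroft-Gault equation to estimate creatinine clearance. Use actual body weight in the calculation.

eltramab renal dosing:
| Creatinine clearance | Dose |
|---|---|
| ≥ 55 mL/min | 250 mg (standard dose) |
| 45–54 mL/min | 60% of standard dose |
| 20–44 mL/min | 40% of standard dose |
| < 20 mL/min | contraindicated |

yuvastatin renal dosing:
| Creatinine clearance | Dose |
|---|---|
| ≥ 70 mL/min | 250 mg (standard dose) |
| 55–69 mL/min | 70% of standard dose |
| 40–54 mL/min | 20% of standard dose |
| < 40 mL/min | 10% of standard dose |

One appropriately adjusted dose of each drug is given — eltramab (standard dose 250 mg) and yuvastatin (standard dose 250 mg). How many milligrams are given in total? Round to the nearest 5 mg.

500 mg

CrCl = (140 − 59) × 92 / (72 × 1.1) = 7452.0 / 79.20 ≈ 94.1 mL/min
CrCl ≈ 94 mL/min.
eltramab: ≥ 55 mL/min → 100% of 250 mg = 250 mg.
yuvastatin: ≥ 70 mL/min → 100% of 250 mg = 250 mg.
Total = 250 + 250 = 500 mg.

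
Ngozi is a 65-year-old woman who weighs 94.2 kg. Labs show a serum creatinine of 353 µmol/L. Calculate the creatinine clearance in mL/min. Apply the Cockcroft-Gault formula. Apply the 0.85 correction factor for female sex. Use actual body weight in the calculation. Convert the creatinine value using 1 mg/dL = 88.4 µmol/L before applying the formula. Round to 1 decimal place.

20.9 mL/min

SCr = 353 / 88.4 = 3.993 mg/dL
CrCl = (140 − 65) × 94.2 / (72 × 3.993) × 0.85 = 7065.0 / 287.50 × 0.85 ≈ 20.9 mL/min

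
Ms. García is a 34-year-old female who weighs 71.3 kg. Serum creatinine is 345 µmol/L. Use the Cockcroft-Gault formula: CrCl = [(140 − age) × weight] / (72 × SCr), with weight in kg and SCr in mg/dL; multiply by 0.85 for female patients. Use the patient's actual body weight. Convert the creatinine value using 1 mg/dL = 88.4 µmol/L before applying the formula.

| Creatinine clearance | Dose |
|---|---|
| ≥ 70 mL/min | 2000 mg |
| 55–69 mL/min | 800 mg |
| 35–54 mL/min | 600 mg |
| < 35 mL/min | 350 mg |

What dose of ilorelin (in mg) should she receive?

350 mg

SCr = 345 / 88.4 = 3.903 mg/dL
CrCl = (140 − 34) × 71.3 / (72 × 3.903) × 0.85 = 7557.8 / 281.02 × 0.85 ≈ 22.9 mL/min
CrCl ≈ 23 mL/min → bracket < 35 mL/min.
Dose for this bracket: 350 mg.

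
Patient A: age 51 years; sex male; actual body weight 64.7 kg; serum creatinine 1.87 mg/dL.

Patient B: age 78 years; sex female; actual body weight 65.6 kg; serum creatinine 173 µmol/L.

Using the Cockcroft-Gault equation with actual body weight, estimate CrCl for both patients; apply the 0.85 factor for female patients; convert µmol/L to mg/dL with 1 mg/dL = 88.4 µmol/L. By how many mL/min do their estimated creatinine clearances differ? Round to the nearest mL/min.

Patient A: CrCl = (140 − 51) × 64.7 / (72 × 1.87) = 5758.3 / 134.64 ≈ 42.8 mL/min
Patient B: SCr = 173 / 88.4 = 1.957 mg/dL
Patient B: CrCl = (140 − 78) × 65.6 / (72 × 1.957) × 0.85 = 4067.2 / 140.90 × 0.85 ≈ 24.5 mL/min
|42.8 − 24.5| = 18.3 mL/min

18 mL/min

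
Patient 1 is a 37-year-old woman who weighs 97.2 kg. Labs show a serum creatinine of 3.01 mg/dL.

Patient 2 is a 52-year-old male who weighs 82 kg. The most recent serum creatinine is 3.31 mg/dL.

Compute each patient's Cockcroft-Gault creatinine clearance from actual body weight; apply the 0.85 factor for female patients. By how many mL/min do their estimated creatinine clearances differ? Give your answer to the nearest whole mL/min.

Patient 1: CrCl = (140 − 37) × 97.2 / (72 × 3.01) × 0.85 = 10011.6 / 216.72 × 0.85 ≈ 39.3 mL/min
Patient 2: CrCl = (140 − 52) × 82 / (72 × 3.31) = 7216.0 / 238.32 ≈ 30.3 mL/min
|39.3 − 30.3| = 9.0 mL/min

9 mL/min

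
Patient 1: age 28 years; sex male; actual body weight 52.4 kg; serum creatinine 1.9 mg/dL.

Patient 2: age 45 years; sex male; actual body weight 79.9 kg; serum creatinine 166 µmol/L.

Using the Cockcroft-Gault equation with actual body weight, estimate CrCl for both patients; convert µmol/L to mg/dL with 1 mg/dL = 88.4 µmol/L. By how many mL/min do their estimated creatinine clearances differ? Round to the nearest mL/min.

13 mL/min

Patient 1: CrCl = (140 − 28) × 52.4 / (72 × 1.9) = 5868.8 / 136.80 ≈ 42.9 mL/min
Patient 2: SCr = 166 / 88.4 = 1.878 mg/dL
Patient 2: CrCl = (140 − 45) × 79.9 / (72 × 1.878) = 7590.5 / 135.22 ≈ 56.1 mL/min
|42.9 − 56.1| = 13.2 mL/min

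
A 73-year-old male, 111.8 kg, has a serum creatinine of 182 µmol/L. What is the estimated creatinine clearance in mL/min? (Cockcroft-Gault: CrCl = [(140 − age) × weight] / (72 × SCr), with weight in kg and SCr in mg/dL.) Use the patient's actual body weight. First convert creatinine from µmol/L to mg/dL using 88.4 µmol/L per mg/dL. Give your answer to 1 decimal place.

50.5 mL/min

SCr = 182 / 88.4 = 2.059 mg/dL
CrCl = (140 − 73) × 111.8 / (72 × 2.059) = 7490.6 / 148.25 ≈ 50.5 mL/min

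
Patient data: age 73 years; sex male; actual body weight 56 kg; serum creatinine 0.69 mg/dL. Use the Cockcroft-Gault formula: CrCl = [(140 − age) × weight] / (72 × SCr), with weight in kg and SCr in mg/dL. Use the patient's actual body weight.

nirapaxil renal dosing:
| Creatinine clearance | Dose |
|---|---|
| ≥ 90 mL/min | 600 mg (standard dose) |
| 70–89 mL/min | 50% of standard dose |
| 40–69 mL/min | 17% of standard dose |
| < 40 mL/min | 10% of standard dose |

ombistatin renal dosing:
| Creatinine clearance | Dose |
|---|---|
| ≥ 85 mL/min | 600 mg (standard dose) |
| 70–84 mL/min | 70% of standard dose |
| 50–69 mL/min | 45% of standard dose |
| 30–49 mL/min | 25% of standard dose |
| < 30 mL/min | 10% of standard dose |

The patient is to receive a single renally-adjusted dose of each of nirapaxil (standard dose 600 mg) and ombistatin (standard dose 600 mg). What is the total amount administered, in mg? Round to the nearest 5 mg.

720 mg

CrCl = (140 − 73) × 56 / (72 × 0.69) = 3752.0 / 49.68 ≈ 75.5 mL/min
CrCl ≈ 76 mL/min.
nirapaxil: 70–89 mL/min → 50% of 600 mg = 300 mg.
ombistatin: 70–84 mL/min → 70% of 600 mg = 420 mg.
Total = 300 + 420 = 720 mg.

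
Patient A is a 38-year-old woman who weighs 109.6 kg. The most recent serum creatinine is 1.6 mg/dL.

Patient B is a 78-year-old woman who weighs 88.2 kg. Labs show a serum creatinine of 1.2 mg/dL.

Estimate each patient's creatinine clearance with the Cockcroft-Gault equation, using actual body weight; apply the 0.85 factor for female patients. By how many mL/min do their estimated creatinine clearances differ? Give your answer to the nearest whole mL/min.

Patient A: CrCl = (140 − 38) × 109.6 / (72 × 1.6) × 0.85 = 11179.2 / 115.20 × 0.85 ≈ 82.5 mL/min
Patient B: CrCl = (140 − 78) × 88.2 / (72 × 1.2) × 0.85 = 5468.4 / 86.40 × 0.85 ≈ 53.8 mL/min
|82.5 − 53.8| = 28.7 mL/min

29 mL/min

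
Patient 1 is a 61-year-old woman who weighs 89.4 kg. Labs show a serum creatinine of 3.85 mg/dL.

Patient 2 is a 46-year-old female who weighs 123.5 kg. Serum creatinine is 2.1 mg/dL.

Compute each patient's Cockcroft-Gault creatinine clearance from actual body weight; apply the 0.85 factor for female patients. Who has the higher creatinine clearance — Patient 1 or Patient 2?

Patient 2

Patient 1: CrCl = (140 − 61) × 89.4 / (72 × 3.85) × 0.85 = 7062.6 / 277.20 × 0.85 ≈ 21.7 mL/min
Patient 2: CrCl = (140 − 46) × 123.5 / (72 × 2.1) × 0.85 = 11609.0 / 151.20 × 0.85 ≈ 65.3 mL/min
21.7 vs 65.3 mL/min → Patient 2 is higher.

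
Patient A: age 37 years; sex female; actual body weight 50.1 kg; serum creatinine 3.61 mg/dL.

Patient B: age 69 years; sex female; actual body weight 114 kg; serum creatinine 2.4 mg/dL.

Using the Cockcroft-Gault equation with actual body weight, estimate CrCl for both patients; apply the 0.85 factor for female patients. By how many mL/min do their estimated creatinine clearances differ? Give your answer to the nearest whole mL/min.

Patient A: CrCl = (140 − 37) × 50.1 / (72 × 3.61) × 0.85 = 5160.3 / 259.92 × 0.85 ≈ 16.9 mL/min
Patient B: CrCl = (140 − 69) × 114 / (72 × 2.4) × 0.85 = 8094.0 / 172.80 × 0.85 ≈ 39.8 mL/min
|16.9 − 39.8| = 22.9 mL/min

23 mL/min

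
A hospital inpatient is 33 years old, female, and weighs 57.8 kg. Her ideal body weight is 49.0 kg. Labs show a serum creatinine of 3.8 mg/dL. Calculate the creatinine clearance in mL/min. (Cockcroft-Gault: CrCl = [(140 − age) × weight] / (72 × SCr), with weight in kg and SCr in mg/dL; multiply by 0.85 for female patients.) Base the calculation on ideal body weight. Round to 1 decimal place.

16.3 mL/min

CrCl = (140 − 33) × 49 / (72 × 3.8) × 0.85 = 5243.0 / 273.60 × 0.85 ≈ 16.3 mL/min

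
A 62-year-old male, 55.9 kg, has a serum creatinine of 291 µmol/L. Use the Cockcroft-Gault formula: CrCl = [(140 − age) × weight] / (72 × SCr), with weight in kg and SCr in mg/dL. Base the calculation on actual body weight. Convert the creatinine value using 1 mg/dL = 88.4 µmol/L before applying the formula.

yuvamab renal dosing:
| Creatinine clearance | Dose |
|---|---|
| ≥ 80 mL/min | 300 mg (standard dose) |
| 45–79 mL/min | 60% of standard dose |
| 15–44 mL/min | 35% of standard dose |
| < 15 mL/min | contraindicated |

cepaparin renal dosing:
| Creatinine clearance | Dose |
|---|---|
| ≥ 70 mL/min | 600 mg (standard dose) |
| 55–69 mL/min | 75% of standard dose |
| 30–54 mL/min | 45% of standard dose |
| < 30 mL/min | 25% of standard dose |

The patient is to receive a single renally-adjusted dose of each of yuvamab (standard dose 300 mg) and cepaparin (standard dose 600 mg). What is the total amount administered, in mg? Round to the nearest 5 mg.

255 mg

SCr = 291 / 88.4 = 3.292 mg/dL
CrCl = (140 − 62) × 55.9 / (72 × 3.292) = 4360.2 / 237.02 ≈ 18.4 mL/min
CrCl ≈ 18 mL/min.
yuvamab: 15–44 mL/min → 35% of 300 mg = 105 mg.
cepaparin: < 30 mL/min → 25% of 600 mg = 150 mg.
Total = 105 + 150 = 255 mg.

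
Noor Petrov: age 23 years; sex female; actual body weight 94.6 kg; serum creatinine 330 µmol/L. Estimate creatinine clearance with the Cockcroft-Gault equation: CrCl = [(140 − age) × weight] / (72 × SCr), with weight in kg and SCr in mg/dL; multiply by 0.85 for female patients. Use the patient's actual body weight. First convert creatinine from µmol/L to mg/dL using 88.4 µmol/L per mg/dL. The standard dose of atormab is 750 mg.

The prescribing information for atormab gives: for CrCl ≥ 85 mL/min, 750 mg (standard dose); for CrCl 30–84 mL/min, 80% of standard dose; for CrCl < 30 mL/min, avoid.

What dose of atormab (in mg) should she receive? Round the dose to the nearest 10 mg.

SCr = 330 / 88.4 = 3.733 mg/dL
CrCl = (140 − 23) × 94.6 / (72 × 3.733) × 0.85 = 11068.2 / 268.78 × 0.85 ≈ 35.0 mL/min
CrCl ≈ 35 mL/min → bracket 30–84 mL/min.
80% of 750 mg = 600 mg

600 mg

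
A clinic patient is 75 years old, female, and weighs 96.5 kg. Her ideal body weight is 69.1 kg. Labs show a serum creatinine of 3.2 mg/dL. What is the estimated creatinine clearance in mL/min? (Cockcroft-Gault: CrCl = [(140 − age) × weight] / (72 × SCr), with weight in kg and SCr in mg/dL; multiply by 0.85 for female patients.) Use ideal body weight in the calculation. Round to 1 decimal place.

CrCl = (140 − 75) × 69.1 / (72 × 3.2) × 0.85 = 4491.5 / 230.40 × 0.85 ≈ 16.6 mL/min

16.6 mL/min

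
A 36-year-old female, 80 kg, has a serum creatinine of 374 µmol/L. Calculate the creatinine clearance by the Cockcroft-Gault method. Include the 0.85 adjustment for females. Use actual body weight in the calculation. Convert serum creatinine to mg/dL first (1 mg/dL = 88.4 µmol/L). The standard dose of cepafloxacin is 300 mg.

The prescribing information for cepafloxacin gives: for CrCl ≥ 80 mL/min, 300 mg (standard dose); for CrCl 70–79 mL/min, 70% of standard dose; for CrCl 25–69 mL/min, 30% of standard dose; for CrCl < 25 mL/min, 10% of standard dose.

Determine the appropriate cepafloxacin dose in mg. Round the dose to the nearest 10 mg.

30 mg

SCr = 374 / 88.4 = 4.231 mg/dL
CrCl = (140 − 36) × 80 / (72 × 4.231) × 0.85 = 8320.0 / 304.63 × 0.85 ≈ 23.2 mL/min
CrCl ≈ 23 mL/min → bracket < 25 mL/min.
10% of 300 mg = 30 mg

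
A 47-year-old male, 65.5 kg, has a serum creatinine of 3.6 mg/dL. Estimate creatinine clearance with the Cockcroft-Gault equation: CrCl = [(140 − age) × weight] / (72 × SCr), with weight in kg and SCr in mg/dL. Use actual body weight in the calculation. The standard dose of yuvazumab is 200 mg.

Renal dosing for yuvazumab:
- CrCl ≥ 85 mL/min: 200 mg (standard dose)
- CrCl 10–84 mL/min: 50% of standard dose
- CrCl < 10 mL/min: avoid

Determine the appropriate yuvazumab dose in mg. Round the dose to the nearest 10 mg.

100 mg

CrCl = (140 − 47) × 65.5 / (72 × 3.6) = 6091.5 / 259.20 ≈ 23.5 mL/min
CrCl ≈ 24 mL/min → bracket 10–84 mL/min.
50% of 200 mg = 100 mg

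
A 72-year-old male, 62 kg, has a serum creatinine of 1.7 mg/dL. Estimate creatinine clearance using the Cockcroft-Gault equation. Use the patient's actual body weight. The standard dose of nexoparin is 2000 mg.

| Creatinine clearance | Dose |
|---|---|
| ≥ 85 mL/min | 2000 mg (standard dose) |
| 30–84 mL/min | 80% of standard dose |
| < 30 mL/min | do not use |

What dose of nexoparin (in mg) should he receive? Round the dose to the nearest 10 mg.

CrCl = (140 − 72) × 62 / (72 × 1.7) = 4216.0 / 122.40 ≈ 34.4 mL/min
CrCl ≈ 34 mL/min → bracket 30–84 mL/min.
80% of 2000 mg = 1600 mg

1600 mg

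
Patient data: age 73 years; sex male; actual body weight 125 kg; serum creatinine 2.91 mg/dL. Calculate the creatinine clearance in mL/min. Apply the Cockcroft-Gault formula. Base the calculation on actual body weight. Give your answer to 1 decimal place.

CrCl = (140 − 73) × 125 / (72 × 2.91) = 8375.0 / 209.52 ≈ 40.0 mL/min

40.0 mL/min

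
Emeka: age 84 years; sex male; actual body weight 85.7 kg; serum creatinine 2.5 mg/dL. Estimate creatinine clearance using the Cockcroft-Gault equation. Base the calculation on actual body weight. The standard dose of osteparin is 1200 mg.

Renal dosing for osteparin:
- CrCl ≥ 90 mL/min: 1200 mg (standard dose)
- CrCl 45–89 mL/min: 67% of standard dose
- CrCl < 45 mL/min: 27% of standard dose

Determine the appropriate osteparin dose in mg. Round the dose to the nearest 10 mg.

CrCl = (140 − 84) × 85.7 / (72 × 2.5) = 4799.2 / 180.00 ≈ 26.7 mL/min
CrCl ≈ 27 mL/min → bracket < 45 mL/min.
27% of 1200 mg = 324 mg → 320 mg

320 mg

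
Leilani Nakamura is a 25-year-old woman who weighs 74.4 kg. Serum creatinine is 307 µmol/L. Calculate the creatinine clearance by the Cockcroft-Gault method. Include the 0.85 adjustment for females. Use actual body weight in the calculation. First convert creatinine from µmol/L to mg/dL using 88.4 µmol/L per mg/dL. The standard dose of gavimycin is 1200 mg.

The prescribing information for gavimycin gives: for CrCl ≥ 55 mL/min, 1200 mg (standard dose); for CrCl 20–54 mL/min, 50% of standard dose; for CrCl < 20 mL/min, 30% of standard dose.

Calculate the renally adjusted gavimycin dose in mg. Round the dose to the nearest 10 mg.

600 mg

SCr = 307 / 88.4 = 3.473 mg/dL
CrCl = (140 − 25) × 74.4 / (72 × 3.473) × 0.85 = 8556.0 / 250.06 × 0.85 ≈ 29.1 mL/min
CrCl ≈ 29 mL/min → bracket 20–54 mL/min.
50% of 1200 mg = 600 mg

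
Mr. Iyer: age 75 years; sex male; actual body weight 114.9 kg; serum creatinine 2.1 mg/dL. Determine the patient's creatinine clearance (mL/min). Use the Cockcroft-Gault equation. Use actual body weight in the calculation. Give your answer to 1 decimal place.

CrCl = (140 − 75) × 114.9 / (72 × 2.1) = 7468.5 / 151.20 ≈ 49.4 mL/min

49.4 mL/min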